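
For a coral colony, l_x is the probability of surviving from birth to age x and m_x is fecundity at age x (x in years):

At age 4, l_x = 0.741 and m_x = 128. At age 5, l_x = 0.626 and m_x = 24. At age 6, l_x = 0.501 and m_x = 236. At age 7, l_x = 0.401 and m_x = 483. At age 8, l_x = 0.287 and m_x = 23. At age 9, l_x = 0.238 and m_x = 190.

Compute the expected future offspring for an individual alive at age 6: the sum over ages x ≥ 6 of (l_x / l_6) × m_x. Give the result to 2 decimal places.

l_6 = 0.501. Conditional survival from age 6 to x is l_x / l_6.
  x=6: (0.501/0.501) × 236 = 236.0000
  x=7: (0.401/0.501) × 483 = 386.5928
  x=8: (0.287/0.501) × 23 = 13.1756
  x=9: (0.238/0.501) × 190 = 90.2595
Sum = 236.0000 + 386.5928 + 13.1756 + 90.2595 = 726.0279

726.03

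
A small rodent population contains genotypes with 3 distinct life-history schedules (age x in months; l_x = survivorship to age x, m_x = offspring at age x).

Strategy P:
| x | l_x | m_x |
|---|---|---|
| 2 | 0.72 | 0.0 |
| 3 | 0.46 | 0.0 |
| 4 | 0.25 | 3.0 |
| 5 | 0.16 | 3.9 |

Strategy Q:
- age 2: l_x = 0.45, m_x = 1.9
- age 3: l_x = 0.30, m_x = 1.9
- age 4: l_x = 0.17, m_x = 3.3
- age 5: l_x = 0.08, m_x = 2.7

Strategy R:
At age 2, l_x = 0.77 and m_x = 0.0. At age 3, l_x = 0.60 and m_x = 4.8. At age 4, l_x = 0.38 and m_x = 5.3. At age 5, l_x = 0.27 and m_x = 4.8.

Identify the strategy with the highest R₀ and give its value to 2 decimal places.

6.19

Strategy P: R₀ = 0.72×0.0 + 0.46×0.0 + 0.25×3.0 + 0.16×3.9 = 1.3740
Strategy Q: R₀ = 0.45×1.9 + 0.30×1.9 + 0.17×3.3 + 0.08×2.7 = 2.2020
Strategy R: R₀ = 0.77×0.0 + 0.60×4.8 + 0.38×5.3 + 0.27×4.8 = 6.1900
Highest R₀: strategy R with 6.1900.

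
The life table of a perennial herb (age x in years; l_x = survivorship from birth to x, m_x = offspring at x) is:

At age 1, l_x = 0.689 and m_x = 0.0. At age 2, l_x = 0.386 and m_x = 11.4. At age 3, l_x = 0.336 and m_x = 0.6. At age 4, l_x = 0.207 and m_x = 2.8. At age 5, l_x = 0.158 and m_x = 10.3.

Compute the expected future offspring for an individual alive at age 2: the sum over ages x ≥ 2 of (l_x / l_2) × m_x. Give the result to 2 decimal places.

17.64

l_2 = 0.386. Conditional survival from age 2 to x is l_x / l_2.
  x=2: (0.386/0.386) × 11.4 = 11.4000
  x=3: (0.336/0.386) × 0.6 = 0.5223
  x=4: (0.207/0.386) × 2.8 = 1.5016
  x=5: (0.158/0.386) × 10.3 = 4.2161
Sum = 11.4000 + 0.5223 + 1.5016 + 4.2161 = 17.6399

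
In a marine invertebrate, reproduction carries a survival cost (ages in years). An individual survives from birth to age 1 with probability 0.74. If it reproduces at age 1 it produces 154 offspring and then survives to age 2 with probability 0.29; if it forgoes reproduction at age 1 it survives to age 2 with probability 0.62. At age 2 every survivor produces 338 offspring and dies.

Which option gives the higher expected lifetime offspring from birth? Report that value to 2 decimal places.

186.49

breed at age 1: R₀ = 0.74 × (154 + 0.29 × 338) = 0.74 × 252.0200 = 186.4948
delay to age 2: R₀ = 0.74 × (0.62 × 338) = 0.74 × 209.5600 = 155.0744
Higher: breed at age 1 (186.4948).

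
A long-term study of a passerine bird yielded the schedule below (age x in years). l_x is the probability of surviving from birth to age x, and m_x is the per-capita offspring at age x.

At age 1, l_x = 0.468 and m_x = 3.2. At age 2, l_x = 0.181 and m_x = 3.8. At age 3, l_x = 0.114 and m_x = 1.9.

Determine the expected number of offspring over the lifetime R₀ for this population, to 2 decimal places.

R₀ = Σ l_x m_x:
  age 1: 0.468 × 3.2 = 1.4976
  age 2: 0.181 × 3.8 = 0.6878
  age 3: 0.114 × 1.9 = 0.2166
R₀ = 1.4976 + 0.6878 + 0.2166 = 2.4020

2.40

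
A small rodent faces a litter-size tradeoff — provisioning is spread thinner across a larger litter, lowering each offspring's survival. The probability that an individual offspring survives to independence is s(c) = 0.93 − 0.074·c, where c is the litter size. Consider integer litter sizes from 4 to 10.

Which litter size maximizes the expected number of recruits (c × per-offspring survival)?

Expected recruits = c × s(c):
  c=4: 4 × 0.634 = 2.536
  c=5: 5 × 0.560 = 2.800
  c=6: 6 × 0.486 = 2.916
  c=7: 7 × 0.412 = 2.884
  c=8: 8 × 0.338 = 2.704
  c=9: 9 × 0.264 = 2.376
  c=10: 10 × 0.190 = 1.900
Maximum at c = 6 (2.916 recruits).

6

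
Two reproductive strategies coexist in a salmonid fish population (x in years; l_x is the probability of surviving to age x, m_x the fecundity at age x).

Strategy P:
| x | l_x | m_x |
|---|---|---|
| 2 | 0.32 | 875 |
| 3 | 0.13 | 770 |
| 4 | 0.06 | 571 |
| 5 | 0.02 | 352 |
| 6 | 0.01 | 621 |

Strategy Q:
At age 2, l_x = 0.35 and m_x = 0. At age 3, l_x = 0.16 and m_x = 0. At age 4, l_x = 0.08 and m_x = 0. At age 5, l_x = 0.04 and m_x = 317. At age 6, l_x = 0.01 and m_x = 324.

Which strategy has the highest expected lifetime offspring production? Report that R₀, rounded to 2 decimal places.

Strategy P: R₀ = 0.32×875 + 0.13×770 + 0.06×571 + 0.02×352 + 0.01×621 = 427.6100
Strategy Q: R₀ = 0.35×0 + 0.16×0 + 0.08×0 + 0.04×317 + 0.01×324 = 15.9200
Highest R₀: strategy P with 427.6100.

427.61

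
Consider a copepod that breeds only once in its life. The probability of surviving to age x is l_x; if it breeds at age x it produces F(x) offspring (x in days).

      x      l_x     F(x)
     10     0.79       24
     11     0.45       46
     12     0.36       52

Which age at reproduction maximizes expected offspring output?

11

Expected offspring if breeding at age x = l_x × F(x):
  age 10: 0.79 × 24 = 18.960
  age 11: 0.45 × 46 = 20.700
  age 12: 0.36 × 52 = 18.720
Maximum at age 11 (20.700).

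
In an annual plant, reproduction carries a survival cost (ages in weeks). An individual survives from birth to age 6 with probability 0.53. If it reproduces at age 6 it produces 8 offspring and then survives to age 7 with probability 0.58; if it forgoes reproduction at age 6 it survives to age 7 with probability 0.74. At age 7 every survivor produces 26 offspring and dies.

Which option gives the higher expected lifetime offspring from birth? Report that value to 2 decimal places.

12.23

breed at age 6: R₀ = 0.53 × (8 + 0.58 × 26) = 0.53 × 23.0800 = 12.2324
delay to age 7: R₀ = 0.53 × (0.74 × 26) = 0.53 × 19.2400 = 10.1972
Higher: breed at age 6 (12.2324).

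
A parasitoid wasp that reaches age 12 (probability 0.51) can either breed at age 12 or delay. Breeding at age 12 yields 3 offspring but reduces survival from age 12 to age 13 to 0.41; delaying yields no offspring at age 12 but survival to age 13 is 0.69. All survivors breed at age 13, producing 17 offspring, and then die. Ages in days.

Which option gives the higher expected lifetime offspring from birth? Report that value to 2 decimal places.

5.98

breed at age 12: R₀ = 0.51 × (3 + 0.41 × 17) = 0.51 × 9.9700 = 5.0847
delay to age 13: R₀ = 0.51 × (0.69 × 17) = 0.51 × 11.7300 = 5.9823
Higher: delay to age 13 (5.9823).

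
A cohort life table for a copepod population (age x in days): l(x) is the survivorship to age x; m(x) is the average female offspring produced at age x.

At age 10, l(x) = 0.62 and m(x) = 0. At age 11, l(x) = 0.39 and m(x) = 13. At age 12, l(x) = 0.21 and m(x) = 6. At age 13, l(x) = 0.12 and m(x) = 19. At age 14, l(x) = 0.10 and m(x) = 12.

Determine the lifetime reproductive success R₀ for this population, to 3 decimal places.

9.810

R₀ = Σ l(x) m(x):
  age 10: 0.62 × 0 = 0.0000
  age 11: 0.39 × 13 = 5.0700
  age 12: 0.21 × 6 = 1.2600
  age 13: 0.12 × 19 = 2.2800
  age 14: 0.10 × 12 = 1.2000
R₀ = 0.0000 + 5.0700 + 1.2600 + 2.2800 + 1.2000 = 9.8100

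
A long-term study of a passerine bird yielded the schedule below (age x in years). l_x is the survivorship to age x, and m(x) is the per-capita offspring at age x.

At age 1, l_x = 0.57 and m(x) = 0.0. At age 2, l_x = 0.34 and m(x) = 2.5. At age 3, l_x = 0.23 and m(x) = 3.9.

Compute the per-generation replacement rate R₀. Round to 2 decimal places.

1.75

R₀ = Σ l_x m(x):
  age 1: 0.57 × 0.0 = 0.0000
  age 2: 0.34 × 2.5 = 0.8500
  age 3: 0.23 × 3.9 = 0.8970
R₀ = 0.0000 + 0.8500 + 0.8970 = 1.7470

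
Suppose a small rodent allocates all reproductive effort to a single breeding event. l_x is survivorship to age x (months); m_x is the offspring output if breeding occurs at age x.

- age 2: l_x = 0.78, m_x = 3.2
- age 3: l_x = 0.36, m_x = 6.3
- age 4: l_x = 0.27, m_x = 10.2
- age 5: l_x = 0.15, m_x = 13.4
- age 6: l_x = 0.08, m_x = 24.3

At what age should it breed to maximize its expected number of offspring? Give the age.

4

Expected offspring if breeding at age x = l_x × m_x:
  age 2: 0.78 × 3.2 = 2.496
  age 3: 0.36 × 6.3 = 2.268
  age 4: 0.27 × 10.2 = 2.754
  age 5: 0.15 × 13.4 = 2.010
  age 6: 0.08 × 24.3 = 1.944
Maximum at age 4 (2.754).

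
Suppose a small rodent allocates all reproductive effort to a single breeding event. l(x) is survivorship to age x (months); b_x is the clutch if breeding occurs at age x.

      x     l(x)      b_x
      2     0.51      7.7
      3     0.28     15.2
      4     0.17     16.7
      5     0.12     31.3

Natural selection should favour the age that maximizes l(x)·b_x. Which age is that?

Expected offspring if breeding at age x = l(x) × b_x:
  age 2: 0.51 × 7.7 = 3.927
  age 3: 0.28 × 15.2 = 4.256
  age 4: 0.17 × 16.7 = 2.839
  age 5: 0.12 × 31.3 = 3.756
Maximum at age 3 (4.256).

3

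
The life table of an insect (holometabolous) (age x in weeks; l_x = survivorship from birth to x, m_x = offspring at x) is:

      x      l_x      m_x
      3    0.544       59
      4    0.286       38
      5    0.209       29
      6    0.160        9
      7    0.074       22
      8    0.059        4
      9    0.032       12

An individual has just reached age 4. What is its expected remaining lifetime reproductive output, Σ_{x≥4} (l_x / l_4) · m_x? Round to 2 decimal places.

l_4 = 0.286. Conditional survival from age 4 to x is l_x / l_4.
  x=4: (0.286/0.286) × 38 = 38.0000
  x=5: (0.209/0.286) × 29 = 21.1923
  x=6: (0.160/0.286) × 9 = 5.0350
  x=7: (0.074/0.286) × 22 = 5.6923
  x=8: (0.059/0.286) × 4 = 0.8252
  x=9: (0.032/0.286) × 12 = 1.3427
Sum = 38.0000 + 21.1923 + 5.0350 + 5.6923 + 0.8252 + 1.3427 = 72.0874

72.09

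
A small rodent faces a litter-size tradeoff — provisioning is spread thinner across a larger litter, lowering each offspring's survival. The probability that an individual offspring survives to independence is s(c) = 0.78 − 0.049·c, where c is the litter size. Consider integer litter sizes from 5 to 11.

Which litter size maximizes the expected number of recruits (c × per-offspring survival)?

8

Expected recruits = c × s(c):
  c=5: 5 × 0.535 = 2.675
  c=6: 6 × 0.486 = 2.916
  c=7: 7 × 0.437 = 3.059
  c=8: 8 × 0.388 = 3.104
  c=9: 9 × 0.339 = 3.051
  c=10: 10 × 0.290 = 2.900
  c=11: 11 × 0.241 = 2.651
Maximum at c = 8 (3.104 recruits).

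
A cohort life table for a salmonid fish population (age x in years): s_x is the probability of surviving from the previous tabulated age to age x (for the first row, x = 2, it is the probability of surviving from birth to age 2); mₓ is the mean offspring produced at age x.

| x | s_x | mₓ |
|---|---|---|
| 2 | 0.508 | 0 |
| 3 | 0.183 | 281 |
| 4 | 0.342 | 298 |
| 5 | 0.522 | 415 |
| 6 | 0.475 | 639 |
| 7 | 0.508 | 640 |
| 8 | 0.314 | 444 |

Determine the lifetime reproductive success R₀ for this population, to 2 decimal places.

50.64

Survivorship from birth: l_x = s_2·s_3·…·s_x.
  l_2 = 0.50800
  l_3 = 0.09296
  l_4 = 0.03179
  l_5 = 0.01660
  l_6 = 0.00788
  l_7 = 0.00400
  l_8 = 0.00126
R₀ = Σ l_x mₓ:
  age 2: 0.50800 × 0 = 0.0000
  age 3: 0.09296 × 281 = 26.1218
  age 4: 0.03179 × 298 = 9.4734
  age 5: 0.01660 × 415 = 6.8890
  age 6: 0.00788 × 639 = 5.0353
  age 7: 0.00400 × 640 = 2.5600
  age 8: 0.00126 × 444 = 0.5594
R₀ = 0.0000 + 26.1218 + 9.4734 + 6.8890 + 5.0353 + 2.5600 + 0.5594 = 50.6389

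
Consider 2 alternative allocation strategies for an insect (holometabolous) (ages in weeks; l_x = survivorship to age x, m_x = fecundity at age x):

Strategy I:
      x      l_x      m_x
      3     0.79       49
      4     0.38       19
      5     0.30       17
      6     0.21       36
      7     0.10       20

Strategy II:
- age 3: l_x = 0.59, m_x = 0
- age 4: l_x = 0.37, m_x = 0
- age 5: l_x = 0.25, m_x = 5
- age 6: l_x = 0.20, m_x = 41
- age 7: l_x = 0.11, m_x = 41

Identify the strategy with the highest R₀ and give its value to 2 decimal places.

Strategy I: R₀ = 0.79×49 + 0.38×19 + 0.30×17 + 0.21×36 + 0.10×20 = 60.5900
Strategy II: R₀ = 0.59×0 + 0.37×0 + 0.25×5 + 0.20×41 + 0.11×41 = 13.9600
Highest R₀: strategy I with 60.5900.

60.59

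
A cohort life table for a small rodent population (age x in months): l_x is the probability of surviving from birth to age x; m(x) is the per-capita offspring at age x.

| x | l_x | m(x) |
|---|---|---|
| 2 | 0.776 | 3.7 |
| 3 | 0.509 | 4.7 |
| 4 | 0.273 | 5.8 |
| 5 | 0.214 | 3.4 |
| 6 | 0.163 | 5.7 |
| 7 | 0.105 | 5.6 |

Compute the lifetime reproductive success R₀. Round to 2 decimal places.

R₀ = Σ l_x m(x):
  age 2: 0.776 × 3.7 = 2.8712
  age 3: 0.509 × 4.7 = 2.3923
  age 4: 0.273 × 5.8 = 1.5834
  age 5: 0.214 × 3.4 = 0.7276
  age 6: 0.163 × 5.7 = 0.9291
  age 7: 0.105 × 5.6 = 0.5880
R₀ = 2.8712 + 2.3923 + 1.5834 + 0.7276 + 0.9291 + 0.5880 = 9.0916

9.09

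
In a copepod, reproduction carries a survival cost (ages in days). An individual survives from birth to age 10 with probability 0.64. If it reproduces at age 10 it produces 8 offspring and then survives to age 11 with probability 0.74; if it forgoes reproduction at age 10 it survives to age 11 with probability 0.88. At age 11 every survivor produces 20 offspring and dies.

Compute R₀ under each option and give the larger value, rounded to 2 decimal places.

breed at age 10: R₀ = 0.64 × (8 + 0.74 × 20) = 0.64 × 22.8000 = 14.5920
delay to age 11: R₀ = 0.64 × (0.88 × 20) = 0.64 × 17.6000 = 11.2640
Higher: breed at age 10 (14.5920).

14.59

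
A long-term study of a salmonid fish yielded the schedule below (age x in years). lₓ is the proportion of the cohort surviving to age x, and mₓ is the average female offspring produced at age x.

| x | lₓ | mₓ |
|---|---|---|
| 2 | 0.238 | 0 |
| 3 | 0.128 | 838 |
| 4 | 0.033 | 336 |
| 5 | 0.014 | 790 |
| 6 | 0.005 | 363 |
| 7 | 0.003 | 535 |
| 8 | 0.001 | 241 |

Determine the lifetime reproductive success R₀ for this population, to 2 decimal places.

133.07

R₀ = Σ lₓ mₓ:
  age 2: 0.238 × 0 = 0.0000
  age 3: 0.128 × 838 = 107.2640
  age 4: 0.033 × 336 = 11.0880
  age 5: 0.014 × 790 = 11.0600
  age 6: 0.005 × 363 = 1.8150
  age 7: 0.003 × 535 = 1.6050
  age 8: 0.001 × 241 = 0.2410
R₀ = 0.0000 + 107.2640 + 11.0880 + 11.0600 + 1.8150 + 1.6050 + 0.2410 = 133.0730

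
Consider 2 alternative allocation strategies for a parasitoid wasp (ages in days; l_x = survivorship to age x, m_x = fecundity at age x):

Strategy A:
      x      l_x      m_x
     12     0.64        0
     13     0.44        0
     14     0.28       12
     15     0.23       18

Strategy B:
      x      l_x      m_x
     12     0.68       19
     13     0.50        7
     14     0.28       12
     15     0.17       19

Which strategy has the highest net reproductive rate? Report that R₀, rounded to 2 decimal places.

23.01

Strategy A: R₀ = 0.64×0 + 0.44×0 + 0.28×12 + 0.23×18 = 7.5000
Strategy B: R₀ = 0.68×19 + 0.50×7 + 0.28×12 + 0.17×19 = 23.0100
Highest R₀: strategy B with 23.0100.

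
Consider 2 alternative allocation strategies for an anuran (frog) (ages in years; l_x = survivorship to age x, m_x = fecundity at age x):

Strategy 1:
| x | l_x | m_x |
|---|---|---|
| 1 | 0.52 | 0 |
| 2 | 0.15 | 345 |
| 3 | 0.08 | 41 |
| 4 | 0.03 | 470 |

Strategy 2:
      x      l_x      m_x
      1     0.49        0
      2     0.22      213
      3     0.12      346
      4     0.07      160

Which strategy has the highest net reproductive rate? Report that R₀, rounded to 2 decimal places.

Strategy 1: R₀ = 0.52×0 + 0.15×345 + 0.08×41 + 0.03×470 = 69.1300
Strategy 2: R₀ = 0.49×0 + 0.22×213 + 0.12×346 + 0.07×160 = 99.5800
Highest R₀: strategy 2 with 99.5800.

99.58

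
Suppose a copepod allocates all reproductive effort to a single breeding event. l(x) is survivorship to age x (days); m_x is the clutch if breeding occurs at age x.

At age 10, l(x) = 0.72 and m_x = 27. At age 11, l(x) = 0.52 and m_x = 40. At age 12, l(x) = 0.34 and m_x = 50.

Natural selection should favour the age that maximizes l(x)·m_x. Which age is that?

Expected offspring if breeding at age x = l(x) × m_x:
  age 10: 0.72 × 27 = 19.440
  age 11: 0.52 × 40 = 20.800
  age 12: 0.34 × 50 = 17.000
Maximum at age 11 (20.800).

11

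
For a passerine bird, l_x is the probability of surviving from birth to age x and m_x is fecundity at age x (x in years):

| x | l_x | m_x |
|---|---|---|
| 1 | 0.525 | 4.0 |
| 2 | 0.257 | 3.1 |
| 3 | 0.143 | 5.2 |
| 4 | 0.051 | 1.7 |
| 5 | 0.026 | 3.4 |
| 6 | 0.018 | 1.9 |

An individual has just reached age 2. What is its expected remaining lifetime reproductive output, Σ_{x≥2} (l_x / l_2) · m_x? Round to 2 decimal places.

6.81

l_2 = 0.257. Conditional survival from age 2 to x is l_x / l_2.
  x=2: (0.257/0.257) × 3.1 = 3.1000
  x=3: (0.143/0.257) × 5.2 = 2.8934
  x=4: (0.051/0.257) × 1.7 = 0.3374
  x=5: (0.026/0.257) × 3.4 = 0.3440
  x=6: (0.018/0.257) × 1.9 = 0.1331
Sum = 3.1000 + 2.8934 + 0.3374 + 0.3440 + 0.1331 = 6.8078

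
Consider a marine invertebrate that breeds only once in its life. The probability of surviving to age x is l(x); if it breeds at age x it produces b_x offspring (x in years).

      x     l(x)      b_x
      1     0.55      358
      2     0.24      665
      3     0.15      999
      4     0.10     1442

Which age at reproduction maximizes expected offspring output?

1

Expected offspring if breeding at age x = l(x) × b_x:
  age 1: 0.55 × 358 = 196.900
  age 2: 0.24 × 665 = 159.600
  age 3: 0.15 × 999 = 149.850
  age 4: 0.10 × 1442 = 144.200
Maximum at age 1 (196.900).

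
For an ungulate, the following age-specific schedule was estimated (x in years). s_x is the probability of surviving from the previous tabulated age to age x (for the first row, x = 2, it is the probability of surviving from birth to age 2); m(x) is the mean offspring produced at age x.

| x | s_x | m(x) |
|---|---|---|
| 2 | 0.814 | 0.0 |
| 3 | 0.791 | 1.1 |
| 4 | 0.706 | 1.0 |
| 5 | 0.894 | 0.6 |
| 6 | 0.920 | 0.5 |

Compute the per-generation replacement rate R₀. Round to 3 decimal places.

1.594

Survivorship from birth: l_x = s_2·s_3·…·s_x.
  l_2 = 0.81400
  l_3 = 0.64387
  l_4 = 0.45458
  l_5 = 0.40639
  l_6 = 0.37388
R₀ = Σ l_x m(x):
  age 2: 0.81400 × 0.0 = 0.0000
  age 3: 0.64387 × 1.1 = 0.7083
  age 4: 0.45458 × 1.0 = 0.4546
  age 5: 0.40639 × 0.6 = 0.2438
  age 6: 0.37388 × 0.5 = 0.1869
R₀ = 0.0000 + 0.7083 + 0.4546 + 0.2438 + 0.1869 = 1.5936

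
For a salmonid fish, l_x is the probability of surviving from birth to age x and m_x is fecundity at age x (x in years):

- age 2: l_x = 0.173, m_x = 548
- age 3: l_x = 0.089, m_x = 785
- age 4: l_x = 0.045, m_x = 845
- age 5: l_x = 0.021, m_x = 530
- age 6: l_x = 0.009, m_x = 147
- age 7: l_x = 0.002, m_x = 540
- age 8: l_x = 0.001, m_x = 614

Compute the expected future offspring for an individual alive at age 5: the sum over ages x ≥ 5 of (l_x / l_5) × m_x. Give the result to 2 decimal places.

673.67

l_5 = 0.021. Conditional survival from age 5 to x is l_x / l_5.
  x=5: (0.021/0.021) × 530 = 530.0000
  x=6: (0.009/0.021) × 147 = 63.0000
  x=7: (0.002/0.021) × 540 = 51.4286
  x=8: (0.001/0.021) × 614 = 29.2381
Sum = 530.0000 + 63.0000 + 51.4286 + 29.2381 = 673.6667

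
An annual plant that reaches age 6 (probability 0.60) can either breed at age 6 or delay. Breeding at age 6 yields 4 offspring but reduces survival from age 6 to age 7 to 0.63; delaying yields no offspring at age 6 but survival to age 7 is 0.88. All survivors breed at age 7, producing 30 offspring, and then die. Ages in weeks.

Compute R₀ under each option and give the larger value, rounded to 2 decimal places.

breed at age 6: R₀ = 0.60 × (4 + 0.63 × 30) = 0.60 × 22.9000 = 13.7400
delay to age 7: R₀ = 0.60 × (0.88 × 30) = 0.60 × 26.4000 = 15.8400
Higher: delay to age 7 (15.8400).

15.84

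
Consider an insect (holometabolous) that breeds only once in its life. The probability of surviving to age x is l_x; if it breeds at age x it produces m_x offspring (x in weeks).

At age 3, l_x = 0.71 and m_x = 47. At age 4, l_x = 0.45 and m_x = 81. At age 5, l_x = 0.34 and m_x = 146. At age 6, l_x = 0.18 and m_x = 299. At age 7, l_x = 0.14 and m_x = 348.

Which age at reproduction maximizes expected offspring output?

Expected offspring if breeding at age x = l_x × m_x:
  age 3: 0.71 × 47 = 33.370
  age 4: 0.45 × 81 = 36.450
  age 5: 0.34 × 146 = 49.640
  age 6: 0.18 × 299 = 53.820
  age 7: 0.14 × 348 = 48.720
Maximum at age 6 (53.820).

6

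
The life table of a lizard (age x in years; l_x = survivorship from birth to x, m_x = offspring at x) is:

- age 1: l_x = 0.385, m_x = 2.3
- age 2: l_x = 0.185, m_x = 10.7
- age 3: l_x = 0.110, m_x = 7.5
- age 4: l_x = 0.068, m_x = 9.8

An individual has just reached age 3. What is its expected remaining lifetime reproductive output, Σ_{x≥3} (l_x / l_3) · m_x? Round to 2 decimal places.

l_3 = 0.110. Conditional survival from age 3 to x is l_x / l_3.
  x=3: (0.110/0.110) × 7.5 = 7.5000
  x=4: (0.068/0.110) × 9.8 = 6.0582
Sum = 7.5000 + 6.0582 = 13.5582

13.56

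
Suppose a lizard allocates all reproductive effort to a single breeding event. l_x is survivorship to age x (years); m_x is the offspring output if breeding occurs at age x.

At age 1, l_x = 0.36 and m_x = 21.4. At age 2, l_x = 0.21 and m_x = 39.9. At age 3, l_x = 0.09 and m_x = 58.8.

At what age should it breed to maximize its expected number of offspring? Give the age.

2

Expected offspring if breeding at age x = l_x × m_x:
  age 1: 0.36 × 21.4 = 7.704
  age 2: 0.21 × 39.9 = 8.379
  age 3: 0.09 × 58.8 = 5.292
Maximum at age 2 (8.379).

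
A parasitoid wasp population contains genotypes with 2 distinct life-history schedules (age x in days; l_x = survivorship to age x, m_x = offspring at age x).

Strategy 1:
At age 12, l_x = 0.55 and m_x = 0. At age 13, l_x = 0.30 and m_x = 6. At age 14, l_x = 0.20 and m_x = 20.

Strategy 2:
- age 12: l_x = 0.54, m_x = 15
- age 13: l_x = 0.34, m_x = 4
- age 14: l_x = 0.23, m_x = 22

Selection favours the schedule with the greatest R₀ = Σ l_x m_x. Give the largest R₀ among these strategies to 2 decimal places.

Strategy 1: R₀ = 0.55×0 + 0.30×6 + 0.20×20 = 5.8000
Strategy 2: R₀ = 0.54×15 + 0.34×4 + 0.23×22 = 14.5200
Highest R₀: strategy 2 with 14.5200.

14.52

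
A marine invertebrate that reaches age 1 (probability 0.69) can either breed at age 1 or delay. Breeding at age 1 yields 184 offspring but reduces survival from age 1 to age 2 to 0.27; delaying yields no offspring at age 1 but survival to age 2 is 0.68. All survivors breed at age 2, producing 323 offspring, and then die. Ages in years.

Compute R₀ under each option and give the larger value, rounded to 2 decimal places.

187.13

breed at age 1: R₀ = 0.69 × (184 + 0.27 × 323) = 0.69 × 271.2100 = 187.1349
delay to age 2: R₀ = 0.69 × (0.68 × 323) = 0.69 × 219.6400 = 151.5516
Higher: breed at age 1 (187.1349).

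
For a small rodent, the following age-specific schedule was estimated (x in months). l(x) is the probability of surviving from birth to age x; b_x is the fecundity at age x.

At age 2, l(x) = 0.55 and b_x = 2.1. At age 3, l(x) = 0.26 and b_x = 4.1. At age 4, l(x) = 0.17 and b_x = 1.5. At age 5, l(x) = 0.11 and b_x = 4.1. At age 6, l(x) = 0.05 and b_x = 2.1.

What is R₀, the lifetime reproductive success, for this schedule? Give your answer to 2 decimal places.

3.03

R₀ = Σ l(x) b_x:
  age 2: 0.55 × 2.1 = 1.1550
  age 3: 0.26 × 4.1 = 1.0660
  age 4: 0.17 × 1.5 = 0.2550
  age 5: 0.11 × 4.1 = 0.4510
  age 6: 0.05 × 2.1 = 0.1050
R₀ = 1.1550 + 1.0660 + 0.2550 + 0.4510 + 0.1050 = 3.0320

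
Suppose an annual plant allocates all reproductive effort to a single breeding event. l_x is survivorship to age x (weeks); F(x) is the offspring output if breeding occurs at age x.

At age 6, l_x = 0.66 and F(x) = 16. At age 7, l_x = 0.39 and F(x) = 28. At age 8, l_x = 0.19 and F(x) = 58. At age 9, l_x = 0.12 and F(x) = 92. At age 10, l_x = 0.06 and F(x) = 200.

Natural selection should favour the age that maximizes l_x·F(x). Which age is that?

Expected offspring if breeding at age x = l_x × F(x):
  age 6: 0.66 × 16 = 10.560
  age 7: 0.39 × 28 = 10.920
  age 8: 0.19 × 58 = 11.020
  age 9: 0.12 × 92 = 11.040
  age 10: 0.06 × 200 = 12.000
Maximum at age 10 (12.000).

10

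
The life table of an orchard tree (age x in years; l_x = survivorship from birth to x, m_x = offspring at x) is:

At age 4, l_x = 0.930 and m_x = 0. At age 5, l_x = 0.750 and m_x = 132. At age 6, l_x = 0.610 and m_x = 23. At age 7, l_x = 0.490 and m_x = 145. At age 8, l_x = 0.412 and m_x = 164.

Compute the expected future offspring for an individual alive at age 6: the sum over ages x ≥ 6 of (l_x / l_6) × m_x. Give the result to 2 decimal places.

250.24

l_6 = 0.610. Conditional survival from age 6 to x is l_x / l_6.
  x=6: (0.610/0.610) × 23 = 23.0000
  x=7: (0.490/0.610) × 145 = 116.4754
  x=8: (0.412/0.610) × 164 = 110.7672
Sum = 23.0000 + 116.4754 + 110.7672 = 250.2426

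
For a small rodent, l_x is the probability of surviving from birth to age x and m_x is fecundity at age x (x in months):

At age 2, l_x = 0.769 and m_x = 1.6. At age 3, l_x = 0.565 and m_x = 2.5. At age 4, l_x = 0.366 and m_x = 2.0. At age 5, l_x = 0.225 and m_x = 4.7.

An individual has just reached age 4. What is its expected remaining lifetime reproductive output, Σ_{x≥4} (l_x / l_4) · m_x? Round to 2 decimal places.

l_4 = 0.366. Conditional survival from age 4 to x is l_x / l_4.
  x=4: (0.366/0.366) × 2.0 = 2.0000
  x=5: (0.225/0.366) × 4.7 = 2.8893
Sum = 2.0000 + 2.8893 = 4.8893

4.89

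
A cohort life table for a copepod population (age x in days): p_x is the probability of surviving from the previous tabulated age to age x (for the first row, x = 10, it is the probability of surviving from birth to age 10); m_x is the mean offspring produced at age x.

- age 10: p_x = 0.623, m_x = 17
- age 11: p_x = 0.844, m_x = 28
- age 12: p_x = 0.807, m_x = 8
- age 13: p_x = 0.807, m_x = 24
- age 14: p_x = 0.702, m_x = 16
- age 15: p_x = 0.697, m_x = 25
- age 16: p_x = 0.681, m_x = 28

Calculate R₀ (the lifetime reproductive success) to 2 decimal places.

Survivorship from birth: l_x = p_10·p_11·…·p_x.
  l_10 = 0.62300
  l_11 = 0.52581
  l_12 = 0.42433
  l_13 = 0.34243
  l_14 = 0.24039
  l_15 = 0.16755
  l_16 = 0.11410
R₀ = Σ l_x m_x:
  age 10: 0.62300 × 17 = 10.5910
  age 11: 0.52581 × 28 = 14.7227
  age 12: 0.42433 × 8 = 3.3946
  age 13: 0.34243 × 24 = 8.2183
  age 14: 0.24039 × 16 = 3.8462
  age 15: 0.16755 × 25 = 4.1887
  age 16: 0.11410 × 28 = 3.1948
R₀ = 10.5910 + 14.7227 + 3.3946 + 8.2183 + 3.8462 + 4.1887 + 3.1948 = 48.1564

48.16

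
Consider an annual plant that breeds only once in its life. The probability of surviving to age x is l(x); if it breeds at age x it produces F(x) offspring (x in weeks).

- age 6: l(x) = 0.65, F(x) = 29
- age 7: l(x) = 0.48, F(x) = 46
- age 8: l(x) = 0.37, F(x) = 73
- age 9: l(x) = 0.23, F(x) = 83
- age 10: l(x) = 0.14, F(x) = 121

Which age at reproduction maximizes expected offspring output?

Expected offspring if breeding at age x = l(x) × F(x):
  age 6: 0.65 × 29 = 18.850
  age 7: 0.48 × 46 = 22.080
  age 8: 0.37 × 73 = 27.010
  age 9: 0.23 × 83 = 19.090
  age 10: 0.14 × 121 = 16.940
Maximum at age 8 (27.010).

8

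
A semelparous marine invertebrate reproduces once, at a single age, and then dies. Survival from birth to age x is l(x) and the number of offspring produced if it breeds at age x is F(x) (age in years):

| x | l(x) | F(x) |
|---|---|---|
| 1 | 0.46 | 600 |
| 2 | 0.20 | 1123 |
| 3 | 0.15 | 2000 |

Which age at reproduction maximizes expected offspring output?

Expected offspring if breeding at age x = l(x) × F(x):
  age 1: 0.46 × 600 = 276.000
  age 2: 0.20 × 1123 = 224.600
  age 3: 0.15 × 2000 = 300.000
Maximum at age 3 (300.000).

3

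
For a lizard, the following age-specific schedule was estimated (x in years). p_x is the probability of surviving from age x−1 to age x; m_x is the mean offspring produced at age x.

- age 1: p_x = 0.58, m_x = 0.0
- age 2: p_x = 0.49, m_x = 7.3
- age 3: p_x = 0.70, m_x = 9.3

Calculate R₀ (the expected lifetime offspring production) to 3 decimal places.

3.925

Survivorship from birth: l_x = p_1·p_2·…·p_x.
  l_1 = 0.58000
  l_2 = 0.28420
  l_3 = 0.19894
R₀ = Σ l_x m_x:
  age 1: 0.58000 × 0.0 = 0.0000
  age 2: 0.28420 × 7.3 = 2.0747
  age 3: 0.19894 × 9.3 = 1.8501
R₀ = 0.0000 + 2.0747 + 1.8501 = 3.9248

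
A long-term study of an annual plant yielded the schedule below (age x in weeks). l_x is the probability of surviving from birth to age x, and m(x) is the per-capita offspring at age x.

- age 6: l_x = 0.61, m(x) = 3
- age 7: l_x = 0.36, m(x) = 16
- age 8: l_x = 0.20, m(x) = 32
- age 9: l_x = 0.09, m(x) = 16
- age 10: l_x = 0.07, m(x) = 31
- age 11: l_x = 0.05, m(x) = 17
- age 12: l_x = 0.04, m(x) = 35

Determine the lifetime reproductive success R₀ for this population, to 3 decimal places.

19.850

R₀ = Σ l_x m(x):
  age 6: 0.61 × 3 = 1.8300
  age 7: 0.36 × 16 = 5.7600
  age 8: 0.20 × 32 = 6.4000
  age 9: 0.09 × 16 = 1.4400
  age 10: 0.07 × 31 = 2.1700
  age 11: 0.05 × 17 = 0.8500
  age 12: 0.04 × 35 = 1.4000
R₀ = 1.8300 + 5.7600 + 6.4000 + 1.4400 + 2.1700 + 0.8500 + 1.4000 = 19.8500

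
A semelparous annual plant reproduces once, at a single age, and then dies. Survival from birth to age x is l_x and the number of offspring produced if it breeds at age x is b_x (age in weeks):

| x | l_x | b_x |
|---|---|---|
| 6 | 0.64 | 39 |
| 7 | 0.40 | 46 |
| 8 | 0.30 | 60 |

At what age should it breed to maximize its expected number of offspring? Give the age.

Expected offspring if breeding at age x = l_x × b_x:
  age 6: 0.64 × 39 = 24.960
  age 7: 0.40 × 46 = 18.400
  age 8: 0.30 × 60 = 18.000
Maximum at age 6 (24.960).

6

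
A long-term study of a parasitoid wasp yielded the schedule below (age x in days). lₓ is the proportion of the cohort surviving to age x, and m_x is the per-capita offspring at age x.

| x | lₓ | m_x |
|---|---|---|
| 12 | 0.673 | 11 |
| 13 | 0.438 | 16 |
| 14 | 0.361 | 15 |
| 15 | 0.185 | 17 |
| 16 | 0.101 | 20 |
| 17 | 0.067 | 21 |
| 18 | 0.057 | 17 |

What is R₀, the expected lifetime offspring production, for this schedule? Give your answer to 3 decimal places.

27.367

R₀ = Σ lₓ m_x:
  age 12: 0.673 × 11 = 7.4030
  age 13: 0.438 × 16 = 7.0080
  age 14: 0.361 × 15 = 5.4150
  age 15: 0.185 × 17 = 3.1450
  age 16: 0.101 × 20 = 2.0200
  age 17: 0.067 × 21 = 1.4070
  age 18: 0.057 × 17 = 0.9690
R₀ = 7.4030 + 7.0080 + 5.4150 + 3.1450 + 2.0200 + 1.4070 + 0.9690 = 27.3670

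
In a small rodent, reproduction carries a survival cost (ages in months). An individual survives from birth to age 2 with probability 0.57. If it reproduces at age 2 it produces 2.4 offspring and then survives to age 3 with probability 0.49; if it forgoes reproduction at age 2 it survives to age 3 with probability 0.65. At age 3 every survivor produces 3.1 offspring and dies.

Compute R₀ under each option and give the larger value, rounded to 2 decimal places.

breed at age 2: R₀ = 0.57 × (2.4 + 0.49 × 3.1) = 0.57 × 3.9190 = 2.2338
delay to age 3: R₀ = 0.57 × (0.65 × 3.1) = 0.57 × 2.0150 = 1.1485
Higher: breed at age 2 (2.2338).

2.23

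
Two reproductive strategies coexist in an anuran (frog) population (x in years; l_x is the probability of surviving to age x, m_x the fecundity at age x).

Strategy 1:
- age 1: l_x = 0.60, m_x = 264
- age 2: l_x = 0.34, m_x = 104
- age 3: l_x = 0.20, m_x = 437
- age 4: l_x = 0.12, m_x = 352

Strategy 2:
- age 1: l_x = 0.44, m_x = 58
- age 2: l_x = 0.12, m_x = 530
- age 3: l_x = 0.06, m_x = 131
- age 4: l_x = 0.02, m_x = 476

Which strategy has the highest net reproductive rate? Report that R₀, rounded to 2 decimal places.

Strategy 1: R₀ = 0.60×264 + 0.34×104 + 0.20×437 + 0.12×352 = 323.4000
Strategy 2: R₀ = 0.44×58 + 0.12×530 + 0.06×131 + 0.02×476 = 106.5000
Highest R₀: strategy 1 with 323.4000.

323.40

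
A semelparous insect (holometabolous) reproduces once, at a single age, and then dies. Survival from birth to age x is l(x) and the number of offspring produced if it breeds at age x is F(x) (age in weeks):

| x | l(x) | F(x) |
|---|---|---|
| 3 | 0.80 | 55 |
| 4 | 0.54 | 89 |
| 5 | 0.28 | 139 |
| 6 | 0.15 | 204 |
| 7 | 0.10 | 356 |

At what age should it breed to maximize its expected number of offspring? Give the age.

Expected offspring if breeding at age x = l(x) × F(x):
  age 3: 0.80 × 55 = 44.000
  age 4: 0.54 × 89 = 48.060
  age 5: 0.28 × 139 = 38.920
  age 6: 0.15 × 204 = 30.600
  age 7: 0.10 × 356 = 35.600
Maximum at age 4 (48.060).

4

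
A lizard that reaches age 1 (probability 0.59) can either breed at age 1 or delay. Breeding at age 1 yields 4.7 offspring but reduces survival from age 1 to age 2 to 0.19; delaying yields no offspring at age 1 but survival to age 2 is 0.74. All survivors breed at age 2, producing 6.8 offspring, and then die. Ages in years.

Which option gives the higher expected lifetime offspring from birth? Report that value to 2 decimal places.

3.54

breed at age 1: R₀ = 0.59 × (4.7 + 0.19 × 6.8) = 0.59 × 5.9920 = 3.5353
delay to age 2: R₀ = 0.59 × (0.74 × 6.8) = 0.59 × 5.0320 = 2.9689
Higher: breed at age 1 (3.5353).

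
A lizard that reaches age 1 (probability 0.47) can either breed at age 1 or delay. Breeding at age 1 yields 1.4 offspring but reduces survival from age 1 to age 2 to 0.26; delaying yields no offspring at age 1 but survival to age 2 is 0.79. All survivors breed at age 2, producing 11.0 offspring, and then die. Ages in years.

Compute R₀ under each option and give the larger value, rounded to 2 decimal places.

breed at age 1: R₀ = 0.47 × (1.4 + 0.26 × 11.0) = 0.47 × 4.2600 = 2.0022
delay to age 2: R₀ = 0.47 × (0.79 × 11.0) = 0.47 × 8.6900 = 4.0843
Higher: delay to age 2 (4.0843).

4.08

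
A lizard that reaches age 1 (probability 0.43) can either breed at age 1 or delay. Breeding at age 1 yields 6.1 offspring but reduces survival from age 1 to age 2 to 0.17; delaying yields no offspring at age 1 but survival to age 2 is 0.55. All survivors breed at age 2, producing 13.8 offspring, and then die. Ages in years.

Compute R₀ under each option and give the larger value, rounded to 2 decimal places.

breed at age 1: R₀ = 0.43 × (6.1 + 0.17 × 13.8) = 0.43 × 8.4460 = 3.6318
delay to age 2: R₀ = 0.43 × (0.55 × 13.8) = 0.43 × 7.5900 = 3.2637
Higher: breed at age 1 (3.6318).

3.63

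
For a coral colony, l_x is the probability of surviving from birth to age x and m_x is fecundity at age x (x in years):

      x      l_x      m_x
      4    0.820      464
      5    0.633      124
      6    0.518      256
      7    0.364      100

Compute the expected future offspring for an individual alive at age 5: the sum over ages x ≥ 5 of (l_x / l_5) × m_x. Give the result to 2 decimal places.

391.00

l_5 = 0.633. Conditional survival from age 5 to x is l_x / l_5.
  x=5: (0.633/0.633) × 124 = 124.0000
  x=6: (0.518/0.633) × 256 = 209.4913
  x=7: (0.364/0.633) × 100 = 57.5039
Sum = 124.0000 + 209.4913 + 57.5039 = 390.9953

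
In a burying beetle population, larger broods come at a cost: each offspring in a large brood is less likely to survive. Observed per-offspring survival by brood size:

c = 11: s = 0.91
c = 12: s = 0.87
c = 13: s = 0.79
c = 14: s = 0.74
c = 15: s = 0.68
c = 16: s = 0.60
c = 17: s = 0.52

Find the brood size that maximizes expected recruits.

12

Expected recruits = c × s(c):
  c=11: 11 × 0.91 = 10.010
  c=12: 12 × 0.87 = 10.440
  c=13: 13 × 0.79 = 10.270
  c=14: 14 × 0.74 = 10.360
  c=15: 15 × 0.68 = 10.200
  c=16: 16 × 0.60 = 9.600
  c=17: 17 × 0.52 = 8.840
Maximum at c = 12 (10.440 recruits).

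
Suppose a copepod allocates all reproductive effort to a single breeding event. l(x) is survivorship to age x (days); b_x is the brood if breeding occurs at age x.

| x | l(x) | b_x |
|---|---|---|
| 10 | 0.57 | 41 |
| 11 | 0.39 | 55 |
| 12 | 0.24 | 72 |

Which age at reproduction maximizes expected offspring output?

10

Expected offspring if breeding at age x = l(x) × b_x:
  age 10: 0.57 × 41 = 23.370
  age 11: 0.39 × 55 = 21.450
  age 12: 0.24 × 72 = 17.280
Maximum at age 10 (23.370).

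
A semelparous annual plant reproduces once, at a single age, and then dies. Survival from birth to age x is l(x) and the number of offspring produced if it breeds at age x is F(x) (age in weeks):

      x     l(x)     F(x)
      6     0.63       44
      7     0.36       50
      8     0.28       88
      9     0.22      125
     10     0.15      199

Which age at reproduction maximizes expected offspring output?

10

Expected offspring if breeding at age x = l(x) × F(x):
  age 6: 0.63 × 44 = 27.720
  age 7: 0.36 × 50 = 18.000
  age 8: 0.28 × 88 = 24.640
  age 9: 0.22 × 125 = 27.500
  age 10: 0.15 × 199 = 29.850
Maximum at age 10 (29.850).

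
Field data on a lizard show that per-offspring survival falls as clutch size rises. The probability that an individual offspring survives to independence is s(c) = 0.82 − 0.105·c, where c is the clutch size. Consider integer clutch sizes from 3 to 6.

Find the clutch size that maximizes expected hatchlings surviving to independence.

4

Expected hatchlings surviving to independence = c × s(c):
  c=3: 3 × 0.505 = 1.515
  c=4: 4 × 0.400 = 1.600
  c=5: 5 × 0.295 = 1.475
  c=6: 6 × 0.190 = 1.140
Maximum at c = 4 (1.600 hatchlings surviving to independence).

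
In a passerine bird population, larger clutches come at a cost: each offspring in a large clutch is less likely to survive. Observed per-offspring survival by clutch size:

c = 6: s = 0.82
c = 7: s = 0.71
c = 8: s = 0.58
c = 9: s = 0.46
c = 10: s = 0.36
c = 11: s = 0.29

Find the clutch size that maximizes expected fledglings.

7

Expected fledglings = c × s(c):
  c=6: 6 × 0.82 = 4.920
  c=7: 7 × 0.71 = 4.970
  c=8: 8 × 0.58 = 4.640
  c=9: 9 × 0.46 = 4.140
  c=10: 10 × 0.36 = 3.600
  c=11: 11 × 0.29 = 3.190
Maximum at c = 7 (4.970 fledglings).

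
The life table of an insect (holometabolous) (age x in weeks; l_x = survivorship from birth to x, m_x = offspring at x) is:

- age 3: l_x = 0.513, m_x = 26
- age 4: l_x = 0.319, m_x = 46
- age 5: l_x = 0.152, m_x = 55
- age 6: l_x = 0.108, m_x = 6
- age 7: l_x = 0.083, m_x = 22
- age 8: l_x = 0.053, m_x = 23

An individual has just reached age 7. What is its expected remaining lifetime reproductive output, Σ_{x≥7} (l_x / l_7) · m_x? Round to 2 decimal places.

36.69

l_7 = 0.083. Conditional survival from age 7 to x is l_x / l_7.
  x=7: (0.083/0.083) × 22 = 22.0000
  x=8: (0.053/0.083) × 23 = 14.6867
Sum = 22.0000 + 14.6867 = 36.6867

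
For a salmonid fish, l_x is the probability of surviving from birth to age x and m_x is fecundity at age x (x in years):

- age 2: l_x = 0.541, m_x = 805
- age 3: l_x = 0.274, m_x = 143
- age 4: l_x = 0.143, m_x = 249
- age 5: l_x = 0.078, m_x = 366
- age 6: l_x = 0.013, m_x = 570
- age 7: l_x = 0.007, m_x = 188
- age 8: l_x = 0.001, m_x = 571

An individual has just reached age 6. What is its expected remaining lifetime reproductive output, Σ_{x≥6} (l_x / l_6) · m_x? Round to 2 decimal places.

715.15

l_6 = 0.013. Conditional survival from age 6 to x is l_x / l_6.
  x=6: (0.013/0.013) × 570 = 570.0000
  x=7: (0.007/0.013) × 188 = 101.2308
  x=8: (0.001/0.013) × 571 = 43.9231
Sum = 570.0000 + 101.2308 + 43.9231 = 715.1538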